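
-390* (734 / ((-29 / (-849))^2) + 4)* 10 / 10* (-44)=9078863473680 / 841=10795319231.49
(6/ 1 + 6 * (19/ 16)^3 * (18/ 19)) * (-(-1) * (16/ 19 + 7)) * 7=16574313/ 19456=851.89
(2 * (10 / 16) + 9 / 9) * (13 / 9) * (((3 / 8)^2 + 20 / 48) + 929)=2320175 / 768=3021.06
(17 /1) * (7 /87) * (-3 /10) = -119 /290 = -0.41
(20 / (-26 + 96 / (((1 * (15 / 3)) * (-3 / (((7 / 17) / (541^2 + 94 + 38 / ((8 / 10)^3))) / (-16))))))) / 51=-156186250 / 10355148151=-0.02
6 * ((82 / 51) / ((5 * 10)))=82 / 425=0.19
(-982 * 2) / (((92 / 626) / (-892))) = 274170472 / 23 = 11920455.30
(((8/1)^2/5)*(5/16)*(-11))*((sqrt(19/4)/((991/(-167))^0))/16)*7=-77*sqrt(19)/8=-41.95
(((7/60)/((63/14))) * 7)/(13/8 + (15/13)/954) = 135044/1210095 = 0.11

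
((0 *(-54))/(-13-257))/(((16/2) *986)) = 0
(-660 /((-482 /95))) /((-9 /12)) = -41800 /241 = -173.44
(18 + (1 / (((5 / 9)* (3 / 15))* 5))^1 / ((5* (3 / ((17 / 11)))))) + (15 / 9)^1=16378 / 825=19.85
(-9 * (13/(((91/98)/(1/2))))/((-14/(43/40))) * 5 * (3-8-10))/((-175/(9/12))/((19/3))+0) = 9.85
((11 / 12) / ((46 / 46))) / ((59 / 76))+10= 1979 / 177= 11.18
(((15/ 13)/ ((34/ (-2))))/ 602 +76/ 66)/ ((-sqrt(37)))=-5055101 * sqrt(37)/ 162444282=-0.19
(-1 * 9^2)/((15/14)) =-378/5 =-75.60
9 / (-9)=-1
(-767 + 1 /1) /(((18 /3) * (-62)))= 383 /186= 2.06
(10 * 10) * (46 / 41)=4600 / 41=112.20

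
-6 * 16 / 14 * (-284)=13632 / 7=1947.43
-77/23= -3.35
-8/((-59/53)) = 424/59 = 7.19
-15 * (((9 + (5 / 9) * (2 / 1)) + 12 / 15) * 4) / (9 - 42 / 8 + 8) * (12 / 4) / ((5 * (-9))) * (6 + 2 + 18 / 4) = 19640 / 423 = 46.43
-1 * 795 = -795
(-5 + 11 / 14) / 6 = -59 / 84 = -0.70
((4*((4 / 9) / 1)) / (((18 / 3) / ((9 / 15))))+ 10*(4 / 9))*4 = 18.49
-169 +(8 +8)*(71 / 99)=-15595 / 99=-157.53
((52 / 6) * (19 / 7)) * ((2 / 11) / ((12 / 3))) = 247 / 231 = 1.07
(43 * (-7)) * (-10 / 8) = 1505 / 4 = 376.25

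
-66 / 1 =-66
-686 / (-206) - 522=-53423 / 103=-518.67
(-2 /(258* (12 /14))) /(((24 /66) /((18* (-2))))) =77 /86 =0.90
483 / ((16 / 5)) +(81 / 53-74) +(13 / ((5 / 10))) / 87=5810941 / 73776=78.76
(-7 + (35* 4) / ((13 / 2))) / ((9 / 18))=378 / 13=29.08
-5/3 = -1.67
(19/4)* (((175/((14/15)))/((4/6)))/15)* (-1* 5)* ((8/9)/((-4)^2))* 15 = -371.09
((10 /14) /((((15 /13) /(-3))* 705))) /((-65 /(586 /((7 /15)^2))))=1758 /16121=0.11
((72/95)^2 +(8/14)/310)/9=1128538/17625825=0.06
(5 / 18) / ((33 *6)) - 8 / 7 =-28477 / 24948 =-1.14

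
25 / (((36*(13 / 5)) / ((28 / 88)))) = 875 / 10296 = 0.08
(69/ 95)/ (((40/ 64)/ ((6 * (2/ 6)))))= 1104/ 475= 2.32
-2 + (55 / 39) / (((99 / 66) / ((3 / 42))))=-1583 / 819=-1.93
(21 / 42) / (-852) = -1 / 1704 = -0.00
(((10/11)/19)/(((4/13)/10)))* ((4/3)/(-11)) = -1300/6897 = -0.19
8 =8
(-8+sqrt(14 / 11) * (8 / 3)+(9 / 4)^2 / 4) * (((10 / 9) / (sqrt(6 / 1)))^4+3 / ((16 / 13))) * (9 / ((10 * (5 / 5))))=-1009794641 / 67184640+2342911 * sqrt(154) / 4330260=-8.32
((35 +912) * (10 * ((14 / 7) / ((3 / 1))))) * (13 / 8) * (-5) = -307775 / 6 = -51295.83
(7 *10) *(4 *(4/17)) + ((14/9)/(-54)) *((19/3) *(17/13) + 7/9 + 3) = 31674811/483327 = 65.53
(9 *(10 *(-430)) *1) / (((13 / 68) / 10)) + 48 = -26315376 / 13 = -2024259.69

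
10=10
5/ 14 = 0.36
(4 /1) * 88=352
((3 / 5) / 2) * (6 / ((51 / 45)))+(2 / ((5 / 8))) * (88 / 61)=32171 / 5185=6.20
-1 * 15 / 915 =-1 / 61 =-0.02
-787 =-787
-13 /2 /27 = -13 /54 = -0.24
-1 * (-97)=97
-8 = -8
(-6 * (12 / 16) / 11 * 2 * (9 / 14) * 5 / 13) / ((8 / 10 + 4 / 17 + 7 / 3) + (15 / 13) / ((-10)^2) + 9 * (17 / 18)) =-0.02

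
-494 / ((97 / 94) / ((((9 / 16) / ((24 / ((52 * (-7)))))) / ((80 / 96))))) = 9507771 / 1940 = 4900.91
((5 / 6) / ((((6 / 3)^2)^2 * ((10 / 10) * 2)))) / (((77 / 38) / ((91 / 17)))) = 1235 / 17952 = 0.07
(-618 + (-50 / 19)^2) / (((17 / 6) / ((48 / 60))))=-5294352 / 30685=-172.54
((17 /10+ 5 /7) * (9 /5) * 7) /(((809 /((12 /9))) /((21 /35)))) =3042 /101125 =0.03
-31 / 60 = -0.52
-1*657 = -657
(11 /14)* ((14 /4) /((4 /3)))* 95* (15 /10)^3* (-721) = -61029045 /128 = -476789.41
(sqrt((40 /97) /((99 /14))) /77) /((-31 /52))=-208*sqrt(37345) /7640787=-0.01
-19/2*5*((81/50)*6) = -4617/10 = -461.70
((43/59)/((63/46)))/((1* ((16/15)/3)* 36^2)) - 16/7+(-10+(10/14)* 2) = -10.86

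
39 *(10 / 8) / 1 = 195 / 4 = 48.75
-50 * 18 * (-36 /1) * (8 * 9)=2332800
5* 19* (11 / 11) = 95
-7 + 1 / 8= -55 / 8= -6.88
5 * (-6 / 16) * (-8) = 15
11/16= 0.69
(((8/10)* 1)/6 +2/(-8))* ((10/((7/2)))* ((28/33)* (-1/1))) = 28/99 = 0.28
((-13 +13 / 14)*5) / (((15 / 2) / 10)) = -1690 / 21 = -80.48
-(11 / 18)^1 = -11 / 18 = -0.61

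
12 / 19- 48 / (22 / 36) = -16284 / 209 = -77.91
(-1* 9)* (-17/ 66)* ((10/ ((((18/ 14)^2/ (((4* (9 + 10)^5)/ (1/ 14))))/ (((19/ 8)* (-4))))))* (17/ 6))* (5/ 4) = -116587926147175/ 1782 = -65425323314.91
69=69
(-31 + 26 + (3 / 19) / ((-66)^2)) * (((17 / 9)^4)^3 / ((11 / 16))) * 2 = -642930630249888020632 / 21427081644204027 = -30005.52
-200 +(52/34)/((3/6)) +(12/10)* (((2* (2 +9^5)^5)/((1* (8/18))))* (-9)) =-2966138854337759685281973621/85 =-34895751227503055120964400.00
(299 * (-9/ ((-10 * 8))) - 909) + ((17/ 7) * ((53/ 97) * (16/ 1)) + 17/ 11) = -509437081/ 597520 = -852.59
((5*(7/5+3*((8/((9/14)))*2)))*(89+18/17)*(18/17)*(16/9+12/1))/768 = 54153001/83232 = 650.63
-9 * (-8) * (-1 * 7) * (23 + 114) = -69048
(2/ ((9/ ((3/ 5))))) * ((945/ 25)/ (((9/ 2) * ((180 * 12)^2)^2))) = 7/ 136048896000000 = 0.00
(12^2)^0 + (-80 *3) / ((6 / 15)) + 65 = -534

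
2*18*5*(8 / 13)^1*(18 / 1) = 25920 / 13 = 1993.85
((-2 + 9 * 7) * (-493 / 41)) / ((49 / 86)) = -1287.35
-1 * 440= -440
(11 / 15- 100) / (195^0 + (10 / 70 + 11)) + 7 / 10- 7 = -36911 / 2550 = -14.47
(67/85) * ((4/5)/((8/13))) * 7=6097/850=7.17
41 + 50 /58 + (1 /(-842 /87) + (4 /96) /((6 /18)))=4090869 /97672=41.88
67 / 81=0.83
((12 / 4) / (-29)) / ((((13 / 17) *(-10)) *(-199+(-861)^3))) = -3 / 141547439800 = -0.00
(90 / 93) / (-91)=-30 / 2821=-0.01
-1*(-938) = 938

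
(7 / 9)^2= 49 / 81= 0.60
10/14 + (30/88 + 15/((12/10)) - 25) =-3525/308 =-11.44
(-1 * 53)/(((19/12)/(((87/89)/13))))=-55332/21983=-2.52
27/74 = 0.36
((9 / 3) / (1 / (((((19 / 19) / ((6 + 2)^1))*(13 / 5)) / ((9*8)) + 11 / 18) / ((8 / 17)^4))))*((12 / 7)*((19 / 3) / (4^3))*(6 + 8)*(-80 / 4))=-937857309 / 524288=-1788.82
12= 12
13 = 13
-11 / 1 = -11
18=18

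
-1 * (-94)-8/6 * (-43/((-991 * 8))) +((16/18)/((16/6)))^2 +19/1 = 2017547/17838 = 113.10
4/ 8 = 1/ 2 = 0.50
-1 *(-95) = 95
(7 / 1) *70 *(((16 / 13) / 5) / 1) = 1568 / 13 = 120.62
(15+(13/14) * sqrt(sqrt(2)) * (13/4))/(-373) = -15/373 - 169 * 2^(1/4)/20888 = -0.05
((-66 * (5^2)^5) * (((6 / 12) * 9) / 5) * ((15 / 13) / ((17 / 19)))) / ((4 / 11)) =-1818544921875 / 884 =-2057177513.43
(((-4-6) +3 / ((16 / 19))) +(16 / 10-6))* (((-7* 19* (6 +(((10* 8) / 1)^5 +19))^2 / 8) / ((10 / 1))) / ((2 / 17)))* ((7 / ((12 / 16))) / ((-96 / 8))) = -654839786552258325050025 / 512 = -1278983958109879541113.33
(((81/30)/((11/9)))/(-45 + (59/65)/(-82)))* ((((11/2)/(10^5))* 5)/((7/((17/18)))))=-244647/134349040000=-0.00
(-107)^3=-1225043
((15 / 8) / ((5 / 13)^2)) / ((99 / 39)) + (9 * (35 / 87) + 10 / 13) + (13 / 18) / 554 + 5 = 5948510527 / 413538840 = 14.38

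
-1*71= -71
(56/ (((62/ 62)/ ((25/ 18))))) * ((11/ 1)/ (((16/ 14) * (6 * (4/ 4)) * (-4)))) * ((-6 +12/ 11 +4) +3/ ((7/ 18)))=-22925/ 108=-212.27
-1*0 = 0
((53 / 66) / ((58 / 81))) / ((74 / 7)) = 10017 / 94424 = 0.11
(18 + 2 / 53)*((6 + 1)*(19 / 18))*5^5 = 198668750 / 477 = 416496.33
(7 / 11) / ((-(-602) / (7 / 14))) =1 / 1892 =0.00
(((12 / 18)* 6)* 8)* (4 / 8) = 16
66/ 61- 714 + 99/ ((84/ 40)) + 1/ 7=-284225/ 427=-665.63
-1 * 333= -333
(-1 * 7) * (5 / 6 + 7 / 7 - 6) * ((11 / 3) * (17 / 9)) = 32725 / 162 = 202.01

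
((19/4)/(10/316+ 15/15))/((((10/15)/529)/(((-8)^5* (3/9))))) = -6504685568/163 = -39906046.43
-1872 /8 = -234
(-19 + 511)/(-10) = -246/5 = -49.20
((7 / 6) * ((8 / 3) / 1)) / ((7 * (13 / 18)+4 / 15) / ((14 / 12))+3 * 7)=0.12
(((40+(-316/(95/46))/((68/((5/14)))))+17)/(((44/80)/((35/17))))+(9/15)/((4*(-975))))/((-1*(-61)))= 82588939599/23948996500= 3.45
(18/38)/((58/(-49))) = -441/1102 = -0.40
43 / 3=14.33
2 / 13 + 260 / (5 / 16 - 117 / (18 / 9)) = -52218 / 12103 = -4.31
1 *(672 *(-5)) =-3360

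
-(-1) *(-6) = -6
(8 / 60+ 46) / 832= 173 / 3120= 0.06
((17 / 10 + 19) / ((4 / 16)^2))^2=2742336 / 25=109693.44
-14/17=-0.82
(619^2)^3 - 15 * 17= 56252767574402026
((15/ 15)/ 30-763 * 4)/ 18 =-91559/ 540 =-169.55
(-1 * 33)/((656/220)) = -1815/164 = -11.07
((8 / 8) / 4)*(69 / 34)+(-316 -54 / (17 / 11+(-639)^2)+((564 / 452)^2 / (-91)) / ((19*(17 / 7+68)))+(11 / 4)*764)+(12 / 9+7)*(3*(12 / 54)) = 225154232196536290637 / 125709850480781736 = 1791.06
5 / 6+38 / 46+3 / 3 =367 / 138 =2.66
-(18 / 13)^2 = -324 / 169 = -1.92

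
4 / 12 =1 / 3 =0.33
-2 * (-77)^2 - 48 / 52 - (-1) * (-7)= -154257 / 13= -11865.92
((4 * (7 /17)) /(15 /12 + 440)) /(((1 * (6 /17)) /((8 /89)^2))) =3584 /41941695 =0.00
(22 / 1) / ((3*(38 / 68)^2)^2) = 29399392 / 1172889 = 25.07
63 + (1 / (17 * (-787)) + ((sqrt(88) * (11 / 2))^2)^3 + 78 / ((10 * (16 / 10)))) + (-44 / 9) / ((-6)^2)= 163539556093767133 / 8669592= 18863581595.74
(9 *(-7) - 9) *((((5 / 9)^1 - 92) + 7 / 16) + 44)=6769 / 2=3384.50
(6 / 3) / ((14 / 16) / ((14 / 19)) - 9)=-32 / 125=-0.26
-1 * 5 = -5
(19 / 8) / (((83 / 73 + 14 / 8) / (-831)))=-384199 / 562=-683.63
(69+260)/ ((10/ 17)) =5593/ 10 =559.30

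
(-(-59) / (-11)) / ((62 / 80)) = -2360 / 341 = -6.92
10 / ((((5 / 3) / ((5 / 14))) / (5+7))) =180 / 7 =25.71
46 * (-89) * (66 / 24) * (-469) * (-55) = -580826015 / 2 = -290413007.50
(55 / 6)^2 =3025 / 36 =84.03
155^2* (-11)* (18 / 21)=-1585650 / 7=-226521.43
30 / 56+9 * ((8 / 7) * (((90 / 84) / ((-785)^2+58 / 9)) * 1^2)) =582358155 / 1087032268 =0.54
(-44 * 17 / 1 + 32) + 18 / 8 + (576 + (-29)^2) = 2813 / 4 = 703.25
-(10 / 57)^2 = -0.03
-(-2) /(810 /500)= 100 /81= 1.23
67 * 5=335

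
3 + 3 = 6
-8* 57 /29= -456 /29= -15.72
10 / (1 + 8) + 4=46 / 9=5.11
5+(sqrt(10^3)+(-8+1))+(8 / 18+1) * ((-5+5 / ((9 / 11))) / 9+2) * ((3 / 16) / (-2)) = -4447 / 1944+10 * sqrt(10) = 29.34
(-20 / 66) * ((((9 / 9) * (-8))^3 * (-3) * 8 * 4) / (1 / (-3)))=491520 / 11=44683.64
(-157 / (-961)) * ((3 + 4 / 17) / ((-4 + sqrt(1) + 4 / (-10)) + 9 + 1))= 3925 / 49011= 0.08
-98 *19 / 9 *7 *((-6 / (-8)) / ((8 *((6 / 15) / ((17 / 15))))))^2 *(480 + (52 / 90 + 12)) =-20873866279 / 414720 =-50332.43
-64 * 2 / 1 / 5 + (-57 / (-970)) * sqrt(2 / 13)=-128 / 5 + 57 * sqrt(26) / 12610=-25.58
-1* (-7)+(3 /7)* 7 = 10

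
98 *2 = 196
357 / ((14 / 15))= 765 / 2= 382.50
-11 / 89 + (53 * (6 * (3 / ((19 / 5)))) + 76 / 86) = 18310061 / 72713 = 251.81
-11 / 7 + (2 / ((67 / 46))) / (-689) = -508437 / 323141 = -1.57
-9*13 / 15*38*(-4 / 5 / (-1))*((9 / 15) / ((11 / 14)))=-248976 / 1375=-181.07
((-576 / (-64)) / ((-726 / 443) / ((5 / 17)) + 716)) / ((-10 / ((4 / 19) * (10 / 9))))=-4430 / 14949181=-0.00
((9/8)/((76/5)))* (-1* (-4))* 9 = 405/152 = 2.66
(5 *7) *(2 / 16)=35 / 8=4.38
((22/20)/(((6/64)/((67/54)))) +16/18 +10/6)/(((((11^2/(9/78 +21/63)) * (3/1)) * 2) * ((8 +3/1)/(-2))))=-48517/25227774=-0.00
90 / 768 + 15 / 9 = 685 / 384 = 1.78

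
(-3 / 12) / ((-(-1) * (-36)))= 1 / 144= 0.01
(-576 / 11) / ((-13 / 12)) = 6912 / 143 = 48.34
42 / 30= 7 / 5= 1.40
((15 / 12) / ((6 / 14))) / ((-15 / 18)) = -7 / 2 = -3.50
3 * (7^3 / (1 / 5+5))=5145 / 26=197.88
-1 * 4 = -4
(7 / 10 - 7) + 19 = 127 / 10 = 12.70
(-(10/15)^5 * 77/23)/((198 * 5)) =-112/251505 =-0.00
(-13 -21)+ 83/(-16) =-627/16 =-39.19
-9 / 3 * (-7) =21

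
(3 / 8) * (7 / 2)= 21 / 16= 1.31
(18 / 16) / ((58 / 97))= 1.88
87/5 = 17.40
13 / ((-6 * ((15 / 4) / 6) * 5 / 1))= -52 / 75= -0.69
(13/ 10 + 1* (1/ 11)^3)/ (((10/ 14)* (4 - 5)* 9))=-40397/ 199650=-0.20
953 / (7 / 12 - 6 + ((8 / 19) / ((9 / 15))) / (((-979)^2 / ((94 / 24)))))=-624761682732 / 3551022025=-175.94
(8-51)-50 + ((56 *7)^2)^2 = 23612624803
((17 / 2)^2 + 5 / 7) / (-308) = -0.24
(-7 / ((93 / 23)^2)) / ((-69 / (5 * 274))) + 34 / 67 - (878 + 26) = -1555897508 / 1738449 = -894.99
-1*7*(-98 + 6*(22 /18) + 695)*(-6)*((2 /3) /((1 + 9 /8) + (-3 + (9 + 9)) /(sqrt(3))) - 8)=-2754860752 /13533 + 16244480*sqrt(3) /13533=-201487.07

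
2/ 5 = 0.40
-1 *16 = -16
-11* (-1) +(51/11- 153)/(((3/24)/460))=-6005639/11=-545967.18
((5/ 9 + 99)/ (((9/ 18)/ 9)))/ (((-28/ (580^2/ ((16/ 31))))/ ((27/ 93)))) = -12110400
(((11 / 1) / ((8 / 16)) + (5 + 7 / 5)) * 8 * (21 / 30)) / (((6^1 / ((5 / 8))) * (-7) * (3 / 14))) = -497 / 45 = -11.04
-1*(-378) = 378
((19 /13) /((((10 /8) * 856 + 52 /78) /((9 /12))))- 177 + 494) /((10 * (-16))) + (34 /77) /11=-3994301023 /2057735680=-1.94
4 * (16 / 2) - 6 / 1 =26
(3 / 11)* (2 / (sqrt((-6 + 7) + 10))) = 6* sqrt(11) / 121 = 0.16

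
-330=-330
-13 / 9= -1.44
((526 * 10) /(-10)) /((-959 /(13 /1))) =6838 /959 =7.13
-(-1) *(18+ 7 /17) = 313 /17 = 18.41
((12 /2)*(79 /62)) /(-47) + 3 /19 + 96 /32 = 82917 /27683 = 3.00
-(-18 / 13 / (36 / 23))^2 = -529 / 676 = -0.78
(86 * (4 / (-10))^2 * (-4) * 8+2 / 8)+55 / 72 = -790751 / 1800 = -439.31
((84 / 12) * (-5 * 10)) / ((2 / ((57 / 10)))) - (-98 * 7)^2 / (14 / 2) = -136451 / 2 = -68225.50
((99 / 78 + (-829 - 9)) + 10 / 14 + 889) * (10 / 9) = 48215 / 819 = 58.87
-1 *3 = -3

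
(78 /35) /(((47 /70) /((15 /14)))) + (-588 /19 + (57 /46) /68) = -535226109 /19553128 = -27.37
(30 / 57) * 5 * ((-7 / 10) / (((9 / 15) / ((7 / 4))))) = -1225 / 228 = -5.37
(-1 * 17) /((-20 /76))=323 /5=64.60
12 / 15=4 / 5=0.80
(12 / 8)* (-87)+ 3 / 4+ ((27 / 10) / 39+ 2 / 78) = -101131 / 780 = -129.66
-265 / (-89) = 265 / 89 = 2.98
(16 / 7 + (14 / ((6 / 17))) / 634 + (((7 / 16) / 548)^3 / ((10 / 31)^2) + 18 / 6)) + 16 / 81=67190674309265743597 / 12115572604718284800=5.55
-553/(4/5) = -2765/4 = -691.25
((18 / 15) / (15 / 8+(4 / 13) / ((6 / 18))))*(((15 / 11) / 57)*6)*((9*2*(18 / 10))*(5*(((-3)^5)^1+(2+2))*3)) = -144960192 / 20273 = -7150.41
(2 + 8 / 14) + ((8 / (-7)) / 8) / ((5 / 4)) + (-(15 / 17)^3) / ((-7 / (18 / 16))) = 3532019 / 1375640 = 2.57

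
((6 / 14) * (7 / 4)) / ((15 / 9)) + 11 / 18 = 191 / 180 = 1.06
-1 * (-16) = 16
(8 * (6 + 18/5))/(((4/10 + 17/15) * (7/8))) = 9216/161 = 57.24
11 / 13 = 0.85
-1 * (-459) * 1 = 459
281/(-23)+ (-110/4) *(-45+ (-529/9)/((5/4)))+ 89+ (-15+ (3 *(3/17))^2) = 310203073/119646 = 2592.67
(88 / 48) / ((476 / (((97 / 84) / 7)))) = 1067 / 1679328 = 0.00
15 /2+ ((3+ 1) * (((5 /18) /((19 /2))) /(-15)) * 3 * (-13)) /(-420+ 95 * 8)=218051 /29070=7.50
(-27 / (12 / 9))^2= 410.06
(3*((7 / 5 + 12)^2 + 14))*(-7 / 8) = -101619 / 200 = -508.10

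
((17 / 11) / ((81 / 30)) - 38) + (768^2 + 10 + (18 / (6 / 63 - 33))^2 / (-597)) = 16644389275259942 / 28220559543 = 589796.57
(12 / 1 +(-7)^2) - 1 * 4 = 57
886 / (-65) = -886 / 65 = -13.63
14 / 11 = 1.27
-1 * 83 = -83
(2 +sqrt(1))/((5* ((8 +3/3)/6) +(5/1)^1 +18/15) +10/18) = 270/1283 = 0.21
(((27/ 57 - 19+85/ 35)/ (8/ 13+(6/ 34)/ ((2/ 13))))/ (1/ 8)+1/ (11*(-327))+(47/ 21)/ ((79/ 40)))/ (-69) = 235324726969/ 225716448881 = 1.04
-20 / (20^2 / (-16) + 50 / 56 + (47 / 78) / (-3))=65520 / 79633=0.82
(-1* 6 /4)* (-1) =3 /2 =1.50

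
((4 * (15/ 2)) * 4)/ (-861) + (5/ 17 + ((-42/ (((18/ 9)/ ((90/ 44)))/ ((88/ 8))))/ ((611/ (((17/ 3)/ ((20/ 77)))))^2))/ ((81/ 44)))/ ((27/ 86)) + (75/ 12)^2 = 38.82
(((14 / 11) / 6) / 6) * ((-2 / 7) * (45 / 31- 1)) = -14 / 3069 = -0.00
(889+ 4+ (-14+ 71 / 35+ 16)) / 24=7849 / 210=37.38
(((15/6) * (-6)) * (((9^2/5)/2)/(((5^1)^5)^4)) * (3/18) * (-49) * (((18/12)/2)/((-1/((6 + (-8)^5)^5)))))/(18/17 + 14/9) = 112658964121.27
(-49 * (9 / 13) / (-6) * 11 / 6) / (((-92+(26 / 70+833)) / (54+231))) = 5376525 / 1349296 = 3.98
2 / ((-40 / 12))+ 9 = 42 / 5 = 8.40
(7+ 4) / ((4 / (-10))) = -55 / 2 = -27.50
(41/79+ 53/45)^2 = 36385024/12638025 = 2.88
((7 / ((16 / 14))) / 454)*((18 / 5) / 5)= 441 / 45400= 0.01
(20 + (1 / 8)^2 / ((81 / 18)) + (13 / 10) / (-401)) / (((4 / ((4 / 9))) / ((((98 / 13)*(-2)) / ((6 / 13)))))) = -565897717 / 7795440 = -72.59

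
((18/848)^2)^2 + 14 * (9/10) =2036122873893/161597050880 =12.60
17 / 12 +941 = 11309 / 12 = 942.42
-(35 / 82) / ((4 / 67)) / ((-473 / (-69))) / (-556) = 0.00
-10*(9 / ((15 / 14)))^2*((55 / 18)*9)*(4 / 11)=-7056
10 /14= 5 /7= 0.71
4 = 4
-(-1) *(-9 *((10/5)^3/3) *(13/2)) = -156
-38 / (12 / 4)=-38 / 3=-12.67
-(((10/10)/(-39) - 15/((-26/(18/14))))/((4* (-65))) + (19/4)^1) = -4.75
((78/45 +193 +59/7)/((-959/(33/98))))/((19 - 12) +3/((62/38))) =-1818553/225321845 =-0.01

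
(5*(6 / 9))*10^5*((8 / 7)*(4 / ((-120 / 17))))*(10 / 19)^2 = -1360000000 / 22743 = -59798.62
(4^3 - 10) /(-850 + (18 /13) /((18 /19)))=-0.06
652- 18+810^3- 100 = 531441534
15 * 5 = 75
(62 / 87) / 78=31 / 3393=0.01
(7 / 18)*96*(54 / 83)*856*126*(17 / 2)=1848220416 / 83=22267715.86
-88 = -88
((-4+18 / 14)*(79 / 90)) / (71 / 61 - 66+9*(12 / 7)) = 91561 / 1898730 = 0.05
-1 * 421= -421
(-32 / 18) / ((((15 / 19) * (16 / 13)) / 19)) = -4693 / 135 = -34.76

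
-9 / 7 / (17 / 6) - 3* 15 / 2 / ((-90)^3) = -1749481 / 3855600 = -0.45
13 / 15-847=-12692 / 15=-846.13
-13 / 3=-4.33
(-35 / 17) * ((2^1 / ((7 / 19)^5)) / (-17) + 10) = 10475040 / 693889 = 15.10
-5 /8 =-0.62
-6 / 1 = -6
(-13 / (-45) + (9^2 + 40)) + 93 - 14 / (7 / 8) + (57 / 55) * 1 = 98666 / 495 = 199.33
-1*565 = -565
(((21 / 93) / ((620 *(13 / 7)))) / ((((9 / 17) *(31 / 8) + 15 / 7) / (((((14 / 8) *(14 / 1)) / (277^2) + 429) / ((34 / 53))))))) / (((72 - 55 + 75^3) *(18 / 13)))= 1196787760049 / 22359188194958189520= 0.00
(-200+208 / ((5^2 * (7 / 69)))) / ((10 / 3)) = -30972 / 875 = -35.40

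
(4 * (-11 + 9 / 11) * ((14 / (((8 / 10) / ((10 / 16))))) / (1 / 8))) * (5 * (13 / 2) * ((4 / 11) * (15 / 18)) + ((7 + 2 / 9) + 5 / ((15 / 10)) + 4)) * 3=-94707200 / 363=-260901.38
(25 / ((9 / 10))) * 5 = 138.89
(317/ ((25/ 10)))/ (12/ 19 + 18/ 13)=78299/ 1245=62.89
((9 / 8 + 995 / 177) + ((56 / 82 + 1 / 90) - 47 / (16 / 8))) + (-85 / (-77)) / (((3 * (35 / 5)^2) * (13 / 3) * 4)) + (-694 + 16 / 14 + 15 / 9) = -30209337272251 / 42713831160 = -707.25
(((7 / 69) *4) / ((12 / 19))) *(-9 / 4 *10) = -665 / 46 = -14.46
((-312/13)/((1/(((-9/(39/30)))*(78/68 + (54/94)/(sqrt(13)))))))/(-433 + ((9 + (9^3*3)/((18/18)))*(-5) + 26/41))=-44280/2651473 - 797040*sqrt(13)/1238861767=-0.02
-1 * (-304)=304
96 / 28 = 3.43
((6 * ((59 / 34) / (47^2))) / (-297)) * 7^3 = -20237 / 3717747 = -0.01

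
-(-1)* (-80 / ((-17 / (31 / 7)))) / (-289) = -2480 / 34391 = -0.07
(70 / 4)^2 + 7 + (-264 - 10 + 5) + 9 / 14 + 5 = 1397 / 28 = 49.89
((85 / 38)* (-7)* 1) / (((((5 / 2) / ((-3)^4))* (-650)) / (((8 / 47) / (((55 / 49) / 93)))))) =175699692 / 15962375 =11.01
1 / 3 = 0.33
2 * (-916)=-1832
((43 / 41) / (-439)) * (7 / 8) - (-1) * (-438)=-63068797 / 143992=-438.00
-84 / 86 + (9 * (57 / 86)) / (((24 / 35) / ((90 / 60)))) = 16611 / 1376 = 12.07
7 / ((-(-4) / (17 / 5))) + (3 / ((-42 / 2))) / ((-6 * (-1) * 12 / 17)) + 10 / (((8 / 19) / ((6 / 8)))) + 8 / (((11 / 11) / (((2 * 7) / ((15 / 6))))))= 69077 / 1008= 68.53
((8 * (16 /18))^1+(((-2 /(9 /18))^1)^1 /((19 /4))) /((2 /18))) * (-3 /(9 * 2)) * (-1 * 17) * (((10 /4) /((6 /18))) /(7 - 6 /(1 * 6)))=-1.66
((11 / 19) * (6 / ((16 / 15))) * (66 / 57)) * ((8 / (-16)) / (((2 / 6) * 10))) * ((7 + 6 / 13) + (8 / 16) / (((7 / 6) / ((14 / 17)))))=-5642109 / 1276496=-4.42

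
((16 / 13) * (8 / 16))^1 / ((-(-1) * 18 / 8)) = 32 / 117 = 0.27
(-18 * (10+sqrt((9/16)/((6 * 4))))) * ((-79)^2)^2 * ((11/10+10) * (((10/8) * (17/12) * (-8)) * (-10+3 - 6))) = -14332266555165 - 2866453311033 * sqrt(6)/32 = -14551683679650.69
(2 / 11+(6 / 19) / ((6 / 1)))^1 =49 / 209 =0.23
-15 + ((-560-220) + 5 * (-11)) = -850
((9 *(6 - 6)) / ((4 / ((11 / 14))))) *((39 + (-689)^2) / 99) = 0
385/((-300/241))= -18557/60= -309.28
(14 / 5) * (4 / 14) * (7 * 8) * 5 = 224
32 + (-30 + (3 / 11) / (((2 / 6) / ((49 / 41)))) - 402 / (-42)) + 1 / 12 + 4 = 630109 / 37884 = 16.63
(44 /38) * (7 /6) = 77 /57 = 1.35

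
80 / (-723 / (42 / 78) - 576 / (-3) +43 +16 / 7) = -280 / 3869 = -0.07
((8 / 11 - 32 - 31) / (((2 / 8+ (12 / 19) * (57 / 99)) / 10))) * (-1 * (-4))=-109600 / 27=-4059.26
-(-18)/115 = 18/115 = 0.16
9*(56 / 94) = 252 / 47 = 5.36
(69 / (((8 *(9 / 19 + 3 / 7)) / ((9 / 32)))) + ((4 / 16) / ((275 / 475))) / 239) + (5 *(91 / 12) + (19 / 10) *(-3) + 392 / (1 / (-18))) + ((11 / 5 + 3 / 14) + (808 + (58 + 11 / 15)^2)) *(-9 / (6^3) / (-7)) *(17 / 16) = -1245533427080599 / 178082150400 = -6994.15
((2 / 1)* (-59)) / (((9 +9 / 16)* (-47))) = 1888 / 7191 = 0.26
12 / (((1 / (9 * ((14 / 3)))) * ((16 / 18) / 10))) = 5670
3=3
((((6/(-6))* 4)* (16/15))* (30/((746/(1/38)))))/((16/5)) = -10/7087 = -0.00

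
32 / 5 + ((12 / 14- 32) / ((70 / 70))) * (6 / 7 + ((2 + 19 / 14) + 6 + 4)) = -106887 / 245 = -436.27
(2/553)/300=1/82950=0.00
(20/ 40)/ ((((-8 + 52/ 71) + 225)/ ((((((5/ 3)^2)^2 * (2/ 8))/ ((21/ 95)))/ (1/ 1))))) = 0.02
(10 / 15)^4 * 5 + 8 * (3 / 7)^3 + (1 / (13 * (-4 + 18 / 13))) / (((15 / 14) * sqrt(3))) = 44936 / 27783 - 7 * sqrt(3) / 765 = 1.60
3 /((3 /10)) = 10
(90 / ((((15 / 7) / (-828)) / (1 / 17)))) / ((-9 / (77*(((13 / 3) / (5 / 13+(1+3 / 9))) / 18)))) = 2452.55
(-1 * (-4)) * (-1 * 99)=-396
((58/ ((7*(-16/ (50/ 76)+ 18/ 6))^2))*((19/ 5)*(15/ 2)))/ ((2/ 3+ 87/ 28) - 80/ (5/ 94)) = -12397500/ 250604281837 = -0.00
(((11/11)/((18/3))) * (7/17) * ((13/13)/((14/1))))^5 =1/353305857024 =0.00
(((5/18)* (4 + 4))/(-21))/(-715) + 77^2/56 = 22891901/216216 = 105.88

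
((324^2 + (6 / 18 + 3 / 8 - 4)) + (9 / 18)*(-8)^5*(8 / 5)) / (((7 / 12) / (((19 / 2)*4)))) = 5130541.23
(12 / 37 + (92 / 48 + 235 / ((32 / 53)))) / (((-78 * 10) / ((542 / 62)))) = -75363203 / 17177472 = -4.39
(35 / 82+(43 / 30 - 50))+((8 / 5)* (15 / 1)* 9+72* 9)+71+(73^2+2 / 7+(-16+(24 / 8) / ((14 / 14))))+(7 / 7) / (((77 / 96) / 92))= 299181653 / 47355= 6317.85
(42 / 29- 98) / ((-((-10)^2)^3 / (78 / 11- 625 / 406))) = 0.00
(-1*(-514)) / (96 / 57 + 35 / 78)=761748 / 3161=240.98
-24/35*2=-1.37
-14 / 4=-7 / 2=-3.50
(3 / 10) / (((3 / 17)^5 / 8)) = 5679428 / 405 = 14023.28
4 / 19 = 0.21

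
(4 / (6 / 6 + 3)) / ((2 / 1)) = 1 / 2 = 0.50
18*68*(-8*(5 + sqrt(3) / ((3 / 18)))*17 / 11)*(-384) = 319610880 / 11 + 383533056*sqrt(3) / 11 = 89446329.03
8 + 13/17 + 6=251/17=14.76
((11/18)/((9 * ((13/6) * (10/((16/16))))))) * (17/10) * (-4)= -187/8775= -0.02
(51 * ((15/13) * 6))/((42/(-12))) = -9180/91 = -100.88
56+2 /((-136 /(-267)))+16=5163 /68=75.93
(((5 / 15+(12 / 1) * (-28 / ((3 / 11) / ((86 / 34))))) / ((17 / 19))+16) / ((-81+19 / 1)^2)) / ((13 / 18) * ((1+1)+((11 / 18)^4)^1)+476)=-473248131768 / 250609895451133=-0.00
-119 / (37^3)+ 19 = 19.00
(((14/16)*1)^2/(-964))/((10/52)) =-0.00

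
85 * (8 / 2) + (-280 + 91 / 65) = 307 / 5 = 61.40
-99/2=-49.50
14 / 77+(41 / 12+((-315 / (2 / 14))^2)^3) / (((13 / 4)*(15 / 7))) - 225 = 106199759695644627993952 / 6435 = 16503459160162335352.60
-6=-6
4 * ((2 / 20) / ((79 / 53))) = 106 / 395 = 0.27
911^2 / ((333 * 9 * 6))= 46.15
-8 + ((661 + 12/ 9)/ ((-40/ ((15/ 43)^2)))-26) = -532733/ 14792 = -36.01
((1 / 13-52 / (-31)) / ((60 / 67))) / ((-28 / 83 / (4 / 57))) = -561661 / 1378260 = -0.41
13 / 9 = 1.44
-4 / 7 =-0.57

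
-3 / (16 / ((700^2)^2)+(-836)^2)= -45018750000 / 10487808100000001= -0.00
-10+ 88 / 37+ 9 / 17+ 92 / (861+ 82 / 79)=-299226989 / 42835529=-6.99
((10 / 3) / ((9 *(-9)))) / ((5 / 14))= -28 / 243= -0.12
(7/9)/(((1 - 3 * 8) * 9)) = -7/1863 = -0.00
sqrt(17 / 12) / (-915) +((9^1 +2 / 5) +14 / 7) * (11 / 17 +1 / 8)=8.80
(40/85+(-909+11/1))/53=-15258/901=-16.93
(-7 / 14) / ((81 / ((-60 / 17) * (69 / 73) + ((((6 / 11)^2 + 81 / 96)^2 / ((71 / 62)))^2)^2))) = 18393958291712456502997767326123721871 / 1792422916877348338672046901807481356288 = 0.01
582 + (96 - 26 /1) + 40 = 692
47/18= 2.61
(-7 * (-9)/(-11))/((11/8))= -504/121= -4.17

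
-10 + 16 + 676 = 682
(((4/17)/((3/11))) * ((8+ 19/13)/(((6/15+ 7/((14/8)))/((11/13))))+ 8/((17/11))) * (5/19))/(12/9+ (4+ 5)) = 4421890/28767349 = 0.15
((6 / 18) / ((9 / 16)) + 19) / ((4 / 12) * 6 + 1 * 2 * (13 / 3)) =529 / 288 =1.84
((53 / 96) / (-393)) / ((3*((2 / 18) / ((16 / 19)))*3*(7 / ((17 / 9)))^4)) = -4426613 / 705764158722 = -0.00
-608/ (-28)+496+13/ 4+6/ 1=14755/ 28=526.96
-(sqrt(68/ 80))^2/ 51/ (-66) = 1/ 3960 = 0.00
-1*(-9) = 9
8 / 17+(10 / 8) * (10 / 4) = 489 / 136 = 3.60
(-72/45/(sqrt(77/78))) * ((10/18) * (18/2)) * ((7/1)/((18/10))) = -40 * sqrt(6006)/99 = -31.31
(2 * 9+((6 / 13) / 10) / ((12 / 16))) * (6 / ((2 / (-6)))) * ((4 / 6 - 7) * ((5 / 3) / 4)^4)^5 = 27722742328643798828125 / 336412439337265941970944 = 0.08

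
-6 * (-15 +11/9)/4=62/3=20.67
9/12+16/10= 47/20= 2.35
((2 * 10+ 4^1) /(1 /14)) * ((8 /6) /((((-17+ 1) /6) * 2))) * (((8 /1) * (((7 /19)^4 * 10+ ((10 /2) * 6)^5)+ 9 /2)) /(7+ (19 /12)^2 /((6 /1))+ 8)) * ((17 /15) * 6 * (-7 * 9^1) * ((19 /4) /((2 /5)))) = 6393556847309692032 /1186607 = 5388099722409.94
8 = 8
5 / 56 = 0.09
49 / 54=0.91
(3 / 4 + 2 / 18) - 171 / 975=8023 / 11700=0.69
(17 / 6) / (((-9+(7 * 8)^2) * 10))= 17 / 187620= 0.00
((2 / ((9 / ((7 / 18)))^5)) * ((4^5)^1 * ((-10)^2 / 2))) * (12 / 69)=215129600 / 80196041223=0.00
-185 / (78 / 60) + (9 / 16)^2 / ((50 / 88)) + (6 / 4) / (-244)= -179861237 / 1268800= -141.76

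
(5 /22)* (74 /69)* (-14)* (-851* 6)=191660 /11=17423.64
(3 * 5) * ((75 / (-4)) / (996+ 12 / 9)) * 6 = -10125 / 5984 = -1.69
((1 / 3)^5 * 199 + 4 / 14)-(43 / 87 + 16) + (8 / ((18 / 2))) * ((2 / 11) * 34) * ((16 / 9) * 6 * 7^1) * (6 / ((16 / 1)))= 75135898 / 542619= 138.47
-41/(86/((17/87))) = -697/7482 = -0.09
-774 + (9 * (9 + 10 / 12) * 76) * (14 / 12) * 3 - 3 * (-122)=23133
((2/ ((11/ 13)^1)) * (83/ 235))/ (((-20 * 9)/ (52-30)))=-1079/ 10575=-0.10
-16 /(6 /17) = -136 /3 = -45.33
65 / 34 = 1.91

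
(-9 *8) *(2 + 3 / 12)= -162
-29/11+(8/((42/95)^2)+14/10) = 962762/24255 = 39.69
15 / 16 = 0.94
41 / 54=0.76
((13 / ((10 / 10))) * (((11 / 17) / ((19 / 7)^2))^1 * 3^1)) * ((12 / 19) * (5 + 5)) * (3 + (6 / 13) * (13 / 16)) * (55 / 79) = 468242775 / 9211637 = 50.83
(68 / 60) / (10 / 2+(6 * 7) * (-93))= -17 / 58515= -0.00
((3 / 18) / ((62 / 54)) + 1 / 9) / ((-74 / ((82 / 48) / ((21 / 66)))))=-64493 / 3468528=-0.02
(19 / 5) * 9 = 171 / 5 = 34.20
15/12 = 5/4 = 1.25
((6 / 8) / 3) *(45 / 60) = 3 / 16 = 0.19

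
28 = 28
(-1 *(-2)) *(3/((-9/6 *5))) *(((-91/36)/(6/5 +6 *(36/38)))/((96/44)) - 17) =13.73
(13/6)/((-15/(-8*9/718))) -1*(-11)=19771/1795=11.01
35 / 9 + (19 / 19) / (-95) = 3316 / 855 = 3.88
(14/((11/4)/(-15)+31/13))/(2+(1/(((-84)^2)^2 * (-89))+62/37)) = 1790323504220160/1034704539381719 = 1.73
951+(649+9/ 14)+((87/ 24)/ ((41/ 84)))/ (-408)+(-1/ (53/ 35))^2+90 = 370818805107/ 219281776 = 1691.06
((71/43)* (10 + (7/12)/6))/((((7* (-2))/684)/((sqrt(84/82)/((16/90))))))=-44132535* sqrt(1722)/394912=-4637.41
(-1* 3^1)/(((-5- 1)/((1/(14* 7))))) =0.01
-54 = -54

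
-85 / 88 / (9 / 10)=-425 / 396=-1.07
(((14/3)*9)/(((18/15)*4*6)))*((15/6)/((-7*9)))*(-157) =9.09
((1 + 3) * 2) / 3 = 8 / 3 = 2.67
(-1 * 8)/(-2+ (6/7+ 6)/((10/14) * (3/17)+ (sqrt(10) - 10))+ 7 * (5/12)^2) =106781143680/20277119917 - 5369462784 * sqrt(10)/20277119917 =4.43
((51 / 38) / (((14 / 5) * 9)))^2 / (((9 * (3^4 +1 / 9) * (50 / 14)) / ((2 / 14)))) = 289 / 1859467680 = 0.00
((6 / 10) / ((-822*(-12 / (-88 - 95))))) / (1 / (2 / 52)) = -61 / 142480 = -0.00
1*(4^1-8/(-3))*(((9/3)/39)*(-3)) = -1.54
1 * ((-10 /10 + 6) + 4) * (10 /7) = 90 /7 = 12.86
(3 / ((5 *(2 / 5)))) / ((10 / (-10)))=-3 / 2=-1.50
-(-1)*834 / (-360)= -139 / 60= -2.32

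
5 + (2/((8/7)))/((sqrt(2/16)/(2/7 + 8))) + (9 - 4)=10 + 29 *sqrt(2)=51.01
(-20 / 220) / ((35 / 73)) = -73 / 385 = -0.19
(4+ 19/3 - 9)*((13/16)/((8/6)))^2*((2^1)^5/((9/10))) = 845/48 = 17.60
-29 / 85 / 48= -0.01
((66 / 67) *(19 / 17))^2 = 1572516 / 1297321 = 1.21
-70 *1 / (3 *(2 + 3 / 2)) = -20 / 3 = -6.67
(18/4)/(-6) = -3/4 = -0.75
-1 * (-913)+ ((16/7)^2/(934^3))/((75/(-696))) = 113908860640851/124763264675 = 913.00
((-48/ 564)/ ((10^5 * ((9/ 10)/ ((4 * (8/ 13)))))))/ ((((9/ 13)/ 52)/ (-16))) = 6656/ 2379375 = 0.00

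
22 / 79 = 0.28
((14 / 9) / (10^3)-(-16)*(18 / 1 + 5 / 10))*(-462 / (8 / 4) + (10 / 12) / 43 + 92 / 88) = -68061.17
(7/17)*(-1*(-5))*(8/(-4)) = -70/17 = -4.12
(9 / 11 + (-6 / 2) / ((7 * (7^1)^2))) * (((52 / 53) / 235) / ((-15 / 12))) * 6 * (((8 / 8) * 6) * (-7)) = 0.68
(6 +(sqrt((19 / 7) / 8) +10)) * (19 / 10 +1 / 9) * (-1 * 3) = -1448 / 15 - 181 * sqrt(266) / 840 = -100.05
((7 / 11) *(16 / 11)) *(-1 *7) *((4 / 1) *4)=-12544 / 121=-103.67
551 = 551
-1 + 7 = 6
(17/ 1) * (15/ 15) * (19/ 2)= 323/ 2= 161.50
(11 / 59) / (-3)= -11 / 177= -0.06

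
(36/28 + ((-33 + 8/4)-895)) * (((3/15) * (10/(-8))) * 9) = 58257/28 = 2080.61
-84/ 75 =-28/ 25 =-1.12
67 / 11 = 6.09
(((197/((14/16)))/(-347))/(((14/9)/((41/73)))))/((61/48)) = -13957056/75714359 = -0.18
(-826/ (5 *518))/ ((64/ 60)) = -177/ 592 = -0.30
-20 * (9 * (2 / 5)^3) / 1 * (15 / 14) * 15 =-1296 / 7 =-185.14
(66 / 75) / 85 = 22 / 2125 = 0.01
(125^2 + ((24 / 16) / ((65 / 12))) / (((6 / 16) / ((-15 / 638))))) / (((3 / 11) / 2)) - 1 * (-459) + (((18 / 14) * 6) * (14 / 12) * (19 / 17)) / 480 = 353906703667 / 3076320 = 115042.23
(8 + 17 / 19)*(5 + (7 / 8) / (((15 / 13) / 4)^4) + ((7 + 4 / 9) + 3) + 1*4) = 1247564591 / 961875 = 1297.01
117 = 117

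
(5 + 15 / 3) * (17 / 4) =85 / 2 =42.50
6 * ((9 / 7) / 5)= 54 / 35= 1.54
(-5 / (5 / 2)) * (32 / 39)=-64 / 39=-1.64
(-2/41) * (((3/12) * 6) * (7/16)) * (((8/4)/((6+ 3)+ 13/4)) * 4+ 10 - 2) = -159/574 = -0.28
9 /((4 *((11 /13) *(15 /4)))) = 39 /55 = 0.71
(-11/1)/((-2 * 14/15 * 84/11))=605/784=0.77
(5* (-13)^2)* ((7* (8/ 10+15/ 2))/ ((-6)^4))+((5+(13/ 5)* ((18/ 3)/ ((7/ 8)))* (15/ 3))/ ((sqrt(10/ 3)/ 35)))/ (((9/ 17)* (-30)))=98189/ 2592 -11203* sqrt(30)/ 540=-75.75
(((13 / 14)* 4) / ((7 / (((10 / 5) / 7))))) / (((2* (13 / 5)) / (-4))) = -40 / 343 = -0.12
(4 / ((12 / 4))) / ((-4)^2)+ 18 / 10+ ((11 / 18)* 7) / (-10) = 131 / 90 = 1.46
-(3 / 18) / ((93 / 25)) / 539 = -0.00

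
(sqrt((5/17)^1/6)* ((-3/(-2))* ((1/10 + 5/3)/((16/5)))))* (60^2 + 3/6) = 381653* sqrt(510)/13056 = 660.15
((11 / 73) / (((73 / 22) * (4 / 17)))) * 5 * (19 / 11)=17765 / 10658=1.67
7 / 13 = 0.54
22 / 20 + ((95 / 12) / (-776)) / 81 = 4148021 / 3771360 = 1.10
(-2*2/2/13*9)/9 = -0.15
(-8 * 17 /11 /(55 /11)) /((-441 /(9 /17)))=8 /2695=0.00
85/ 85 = 1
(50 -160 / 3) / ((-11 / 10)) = 100 / 33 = 3.03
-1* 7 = -7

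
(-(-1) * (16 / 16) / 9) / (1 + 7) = 1 / 72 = 0.01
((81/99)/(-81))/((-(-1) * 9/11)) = -1/81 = -0.01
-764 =-764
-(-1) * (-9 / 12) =-3 / 4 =-0.75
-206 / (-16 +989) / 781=-206 / 759913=-0.00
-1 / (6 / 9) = -3 / 2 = -1.50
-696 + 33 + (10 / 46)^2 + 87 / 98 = -34322773 / 51842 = -662.06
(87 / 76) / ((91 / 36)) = 783 / 1729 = 0.45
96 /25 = 3.84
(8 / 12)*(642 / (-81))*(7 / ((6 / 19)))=-117.13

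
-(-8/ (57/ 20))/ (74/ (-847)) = -67760/ 2109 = -32.13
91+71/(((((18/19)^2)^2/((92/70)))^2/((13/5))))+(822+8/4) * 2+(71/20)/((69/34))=866328679894283581/388109236536000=2232.18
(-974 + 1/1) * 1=-973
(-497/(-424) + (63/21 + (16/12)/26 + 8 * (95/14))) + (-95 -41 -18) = -11053255/115752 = -95.49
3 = 3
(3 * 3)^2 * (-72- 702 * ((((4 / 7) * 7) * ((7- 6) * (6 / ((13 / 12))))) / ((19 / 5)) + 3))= -9650502 / 19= -507921.16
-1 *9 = -9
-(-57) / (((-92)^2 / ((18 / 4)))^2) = 4617 / 286557184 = 0.00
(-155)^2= 24025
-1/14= -0.07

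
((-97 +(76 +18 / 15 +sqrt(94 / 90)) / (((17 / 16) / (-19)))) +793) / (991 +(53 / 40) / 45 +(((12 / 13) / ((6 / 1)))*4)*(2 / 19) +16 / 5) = -5173721280 / 7515074587 - 9010560*sqrt(235) / 7515074587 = -0.71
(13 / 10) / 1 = 13 / 10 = 1.30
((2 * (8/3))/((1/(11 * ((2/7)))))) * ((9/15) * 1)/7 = 352/245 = 1.44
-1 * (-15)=15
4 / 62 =2 / 31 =0.06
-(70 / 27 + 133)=-3661 / 27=-135.59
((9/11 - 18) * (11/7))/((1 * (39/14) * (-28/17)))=153/26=5.88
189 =189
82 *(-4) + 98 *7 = 358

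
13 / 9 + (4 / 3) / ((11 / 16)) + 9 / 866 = 291001 / 85734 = 3.39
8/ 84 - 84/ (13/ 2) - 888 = -900.83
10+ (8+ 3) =21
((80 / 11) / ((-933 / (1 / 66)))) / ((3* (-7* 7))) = 0.00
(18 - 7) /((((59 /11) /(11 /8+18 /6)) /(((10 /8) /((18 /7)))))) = 148225 /33984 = 4.36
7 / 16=0.44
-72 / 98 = -36 / 49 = -0.73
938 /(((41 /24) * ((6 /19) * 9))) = 71288 /369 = 193.19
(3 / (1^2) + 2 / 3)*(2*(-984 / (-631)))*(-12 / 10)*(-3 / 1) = 129888 / 3155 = 41.17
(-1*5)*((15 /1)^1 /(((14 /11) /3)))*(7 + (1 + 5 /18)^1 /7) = -248875 /196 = -1269.77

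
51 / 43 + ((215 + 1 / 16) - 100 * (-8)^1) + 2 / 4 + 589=1605.75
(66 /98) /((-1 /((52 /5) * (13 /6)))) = -3718 /245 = -15.18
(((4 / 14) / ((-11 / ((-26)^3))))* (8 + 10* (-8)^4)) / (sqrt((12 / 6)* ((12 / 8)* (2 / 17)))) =240017856* sqrt(102) / 77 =31481318.47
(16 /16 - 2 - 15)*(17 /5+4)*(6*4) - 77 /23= -327169 /115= -2844.95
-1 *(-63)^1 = 63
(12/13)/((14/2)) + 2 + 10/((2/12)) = 5654/91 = 62.13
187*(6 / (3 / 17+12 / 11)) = 69938 / 79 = 885.29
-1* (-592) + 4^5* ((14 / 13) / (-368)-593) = -181386256 / 299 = -606643.00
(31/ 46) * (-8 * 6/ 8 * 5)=-465/ 23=-20.22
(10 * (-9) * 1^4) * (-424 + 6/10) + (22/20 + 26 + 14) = 381471/10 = 38147.10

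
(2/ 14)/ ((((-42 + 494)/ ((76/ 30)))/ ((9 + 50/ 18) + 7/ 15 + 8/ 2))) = 13889/ 1067850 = 0.01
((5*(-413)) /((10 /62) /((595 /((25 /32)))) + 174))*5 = -1218845600 /20540377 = -59.34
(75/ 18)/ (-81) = -25/ 486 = -0.05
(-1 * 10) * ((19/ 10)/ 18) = -1.06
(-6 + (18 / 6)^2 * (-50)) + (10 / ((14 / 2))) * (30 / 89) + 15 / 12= -1132037 / 2492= -454.27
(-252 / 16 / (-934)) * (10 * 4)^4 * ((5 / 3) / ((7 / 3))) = 14400000 / 467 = 30835.12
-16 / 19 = -0.84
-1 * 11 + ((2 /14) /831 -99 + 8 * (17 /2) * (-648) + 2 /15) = -1284796907 /29085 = -44173.87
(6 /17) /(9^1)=2 /51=0.04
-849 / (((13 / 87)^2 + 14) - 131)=6426081 / 885404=7.26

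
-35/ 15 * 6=-14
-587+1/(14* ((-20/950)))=-16531/28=-590.39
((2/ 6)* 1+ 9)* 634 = 17752/ 3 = 5917.33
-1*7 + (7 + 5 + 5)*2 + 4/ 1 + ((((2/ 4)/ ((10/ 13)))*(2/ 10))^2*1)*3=310507/ 10000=31.05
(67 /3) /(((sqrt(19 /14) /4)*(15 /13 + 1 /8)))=27872*sqrt(266) /7581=59.96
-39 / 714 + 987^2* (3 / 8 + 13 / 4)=3361857167 / 952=3531362.57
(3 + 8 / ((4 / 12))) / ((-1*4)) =-27 / 4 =-6.75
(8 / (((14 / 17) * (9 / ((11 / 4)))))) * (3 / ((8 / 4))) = 187 / 42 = 4.45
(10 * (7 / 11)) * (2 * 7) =980 / 11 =89.09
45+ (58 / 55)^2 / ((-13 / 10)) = 347197 / 7865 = 44.14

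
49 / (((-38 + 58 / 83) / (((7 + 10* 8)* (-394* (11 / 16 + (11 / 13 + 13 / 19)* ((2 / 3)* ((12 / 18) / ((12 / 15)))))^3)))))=5214421160306370943 / 31849345302528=163721.46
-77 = -77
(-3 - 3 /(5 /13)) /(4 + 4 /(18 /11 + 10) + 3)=-1728 /1175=-1.47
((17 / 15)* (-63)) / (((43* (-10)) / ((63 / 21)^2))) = 3213 / 2150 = 1.49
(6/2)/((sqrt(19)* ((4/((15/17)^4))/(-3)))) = -455625* sqrt(19)/6347596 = -0.31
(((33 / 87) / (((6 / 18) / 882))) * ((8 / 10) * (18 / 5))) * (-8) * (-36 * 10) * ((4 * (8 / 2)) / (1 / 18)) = 347640201216 / 145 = 2397518629.08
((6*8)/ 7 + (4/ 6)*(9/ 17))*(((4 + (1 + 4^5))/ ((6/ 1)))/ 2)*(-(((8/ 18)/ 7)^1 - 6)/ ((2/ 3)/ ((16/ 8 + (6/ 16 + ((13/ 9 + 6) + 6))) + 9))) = 19676657/ 144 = 136643.45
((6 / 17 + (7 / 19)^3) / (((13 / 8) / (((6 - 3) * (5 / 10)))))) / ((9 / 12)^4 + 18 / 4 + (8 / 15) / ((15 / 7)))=32476032000 / 442262702479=0.07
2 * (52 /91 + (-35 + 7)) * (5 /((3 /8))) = -5120 /7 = -731.43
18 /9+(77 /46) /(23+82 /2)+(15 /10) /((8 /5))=2.96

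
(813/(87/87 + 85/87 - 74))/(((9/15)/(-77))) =9077145/6266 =1448.63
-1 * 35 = -35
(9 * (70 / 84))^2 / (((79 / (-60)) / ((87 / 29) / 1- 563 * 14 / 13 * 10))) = 265885875 / 1027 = 258895.69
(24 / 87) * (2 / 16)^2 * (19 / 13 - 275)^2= 1580642 / 4901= 322.51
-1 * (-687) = 687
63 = 63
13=13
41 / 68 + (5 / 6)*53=9133 / 204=44.77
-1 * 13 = -13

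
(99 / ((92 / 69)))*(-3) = -891 / 4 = -222.75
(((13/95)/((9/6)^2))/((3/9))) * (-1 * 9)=-156/95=-1.64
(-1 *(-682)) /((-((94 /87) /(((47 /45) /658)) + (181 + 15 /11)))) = -108779 /137657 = -0.79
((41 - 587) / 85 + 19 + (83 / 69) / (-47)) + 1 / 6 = 2337103 / 183770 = 12.72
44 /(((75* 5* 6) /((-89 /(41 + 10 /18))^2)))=71289 /794750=0.09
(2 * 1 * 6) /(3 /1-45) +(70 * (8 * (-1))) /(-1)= 3918 /7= 559.71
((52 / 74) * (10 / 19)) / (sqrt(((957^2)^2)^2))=260 / 589661911733103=0.00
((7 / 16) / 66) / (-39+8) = -7 / 32736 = -0.00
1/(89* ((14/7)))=1/178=0.01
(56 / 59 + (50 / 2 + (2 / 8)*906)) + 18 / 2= 30851 / 118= 261.45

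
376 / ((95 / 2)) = 7.92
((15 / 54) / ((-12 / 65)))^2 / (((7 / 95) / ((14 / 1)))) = 10034375 / 23328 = 430.14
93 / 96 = 31 / 32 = 0.97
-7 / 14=-1 / 2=-0.50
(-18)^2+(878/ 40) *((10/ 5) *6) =2937/ 5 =587.40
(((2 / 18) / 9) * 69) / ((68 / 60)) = 115 / 153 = 0.75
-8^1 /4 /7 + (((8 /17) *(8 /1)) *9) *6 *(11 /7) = 5426 /17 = 319.18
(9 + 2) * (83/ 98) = 913/ 98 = 9.32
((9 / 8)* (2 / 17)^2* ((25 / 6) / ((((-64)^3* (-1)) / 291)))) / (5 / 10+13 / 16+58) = 21825 / 17973968896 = 0.00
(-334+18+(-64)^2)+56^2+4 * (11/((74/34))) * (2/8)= 256079/37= 6921.05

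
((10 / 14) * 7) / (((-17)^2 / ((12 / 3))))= 20 / 289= 0.07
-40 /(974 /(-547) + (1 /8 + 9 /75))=4376000 /167997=26.05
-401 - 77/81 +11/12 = -129935/324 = -401.03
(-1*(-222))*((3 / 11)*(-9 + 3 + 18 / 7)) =-15984 / 77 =-207.58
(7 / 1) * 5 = 35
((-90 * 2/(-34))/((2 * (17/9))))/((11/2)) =810/3179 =0.25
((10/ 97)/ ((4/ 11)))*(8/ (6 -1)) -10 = -926/ 97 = -9.55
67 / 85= 0.79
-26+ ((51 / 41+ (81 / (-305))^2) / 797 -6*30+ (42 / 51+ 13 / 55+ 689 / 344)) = -39682592786078257 / 195542834359400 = -202.94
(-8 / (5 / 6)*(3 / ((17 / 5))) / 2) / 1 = -72 / 17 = -4.24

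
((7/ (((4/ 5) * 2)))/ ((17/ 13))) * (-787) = -2632.98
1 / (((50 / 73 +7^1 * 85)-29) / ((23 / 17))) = 1679 / 703256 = 0.00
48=48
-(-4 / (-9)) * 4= -16 / 9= -1.78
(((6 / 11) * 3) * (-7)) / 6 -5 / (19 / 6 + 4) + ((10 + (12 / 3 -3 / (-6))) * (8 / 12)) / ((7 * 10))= -245213 / 99330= -2.47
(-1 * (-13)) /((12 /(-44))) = -143 /3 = -47.67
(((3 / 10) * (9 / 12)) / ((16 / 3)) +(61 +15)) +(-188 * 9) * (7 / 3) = -2478053 / 640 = -3871.96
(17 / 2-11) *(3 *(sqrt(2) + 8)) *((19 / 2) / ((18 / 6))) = -190-95 *sqrt(2) / 4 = -223.59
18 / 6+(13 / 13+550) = 554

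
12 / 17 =0.71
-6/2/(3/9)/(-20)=9/20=0.45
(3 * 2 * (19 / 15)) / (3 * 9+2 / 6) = 57 / 205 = 0.28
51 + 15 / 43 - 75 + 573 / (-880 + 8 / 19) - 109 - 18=-108728477 / 718616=-151.30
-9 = -9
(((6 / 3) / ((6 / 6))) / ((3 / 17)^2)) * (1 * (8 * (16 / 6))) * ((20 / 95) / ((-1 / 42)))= -2071552 / 171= -12114.34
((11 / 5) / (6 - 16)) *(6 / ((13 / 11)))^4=-146.16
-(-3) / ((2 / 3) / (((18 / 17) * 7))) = 567 / 17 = 33.35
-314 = -314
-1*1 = -1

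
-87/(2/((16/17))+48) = -696/401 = -1.74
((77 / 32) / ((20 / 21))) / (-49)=-33 / 640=-0.05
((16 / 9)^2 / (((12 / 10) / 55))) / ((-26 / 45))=-250.71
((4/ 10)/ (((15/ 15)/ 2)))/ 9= 0.09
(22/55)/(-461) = -2/2305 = -0.00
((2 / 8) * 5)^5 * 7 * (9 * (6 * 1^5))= 590625 / 512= 1153.56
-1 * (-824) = 824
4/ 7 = 0.57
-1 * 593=-593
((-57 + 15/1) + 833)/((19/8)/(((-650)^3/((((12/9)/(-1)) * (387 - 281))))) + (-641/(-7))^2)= 31932571125000/338514583924343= 0.09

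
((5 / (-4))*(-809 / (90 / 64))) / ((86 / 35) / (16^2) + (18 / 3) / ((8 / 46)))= 28994560 / 1391427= 20.84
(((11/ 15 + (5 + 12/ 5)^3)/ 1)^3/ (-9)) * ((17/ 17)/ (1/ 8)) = -28224415916391232/ 474609375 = -59468728.19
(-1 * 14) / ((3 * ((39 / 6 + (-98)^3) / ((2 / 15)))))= 56 / 84706695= 0.00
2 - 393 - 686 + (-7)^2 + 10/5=-1026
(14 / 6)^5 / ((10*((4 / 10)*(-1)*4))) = -16807 / 3888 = -4.32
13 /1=13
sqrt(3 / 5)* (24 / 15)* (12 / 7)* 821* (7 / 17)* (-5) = -78816* sqrt(15) / 85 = -3591.21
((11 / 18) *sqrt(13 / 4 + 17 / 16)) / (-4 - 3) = -11 *sqrt(69) / 504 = -0.18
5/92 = 0.05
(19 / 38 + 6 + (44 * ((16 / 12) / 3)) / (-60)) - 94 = -23713 / 270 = -87.83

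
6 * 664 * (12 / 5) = 47808 / 5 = 9561.60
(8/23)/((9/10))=80/207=0.39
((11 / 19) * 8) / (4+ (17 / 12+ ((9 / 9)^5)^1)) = 96 / 133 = 0.72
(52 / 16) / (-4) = -13 / 16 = -0.81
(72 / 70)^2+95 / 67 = 203207 / 82075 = 2.48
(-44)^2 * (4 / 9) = 7744 / 9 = 860.44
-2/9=-0.22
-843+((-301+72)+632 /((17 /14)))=-9376 /17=-551.53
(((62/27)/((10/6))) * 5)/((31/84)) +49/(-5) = 133/15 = 8.87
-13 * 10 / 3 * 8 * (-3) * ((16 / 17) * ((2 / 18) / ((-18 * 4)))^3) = -65 / 18068994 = -0.00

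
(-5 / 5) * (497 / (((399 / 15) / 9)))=-3195 / 19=-168.16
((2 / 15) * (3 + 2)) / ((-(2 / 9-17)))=0.04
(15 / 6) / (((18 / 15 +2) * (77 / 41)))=0.42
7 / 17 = 0.41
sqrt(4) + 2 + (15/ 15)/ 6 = 25/ 6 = 4.17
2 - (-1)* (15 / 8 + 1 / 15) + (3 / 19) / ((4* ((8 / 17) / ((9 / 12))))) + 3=7.00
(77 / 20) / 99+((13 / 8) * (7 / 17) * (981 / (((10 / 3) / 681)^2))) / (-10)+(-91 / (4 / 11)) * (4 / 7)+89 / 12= -3353598973111 / 1224000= -2739868.44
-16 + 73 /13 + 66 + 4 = 59.62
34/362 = 17/181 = 0.09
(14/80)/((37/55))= 77/296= 0.26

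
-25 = -25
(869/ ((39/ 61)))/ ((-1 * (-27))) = 53009/ 1053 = 50.34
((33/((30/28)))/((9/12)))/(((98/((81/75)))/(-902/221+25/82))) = -1935846/1132625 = -1.71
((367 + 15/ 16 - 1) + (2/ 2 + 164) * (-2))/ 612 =197/ 3264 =0.06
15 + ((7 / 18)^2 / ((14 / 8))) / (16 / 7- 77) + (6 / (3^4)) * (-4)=14.70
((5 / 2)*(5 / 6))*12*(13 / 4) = 325 / 4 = 81.25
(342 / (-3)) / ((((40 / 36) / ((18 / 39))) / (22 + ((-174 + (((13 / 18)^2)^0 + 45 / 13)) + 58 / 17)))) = 98040456 / 14365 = 6824.95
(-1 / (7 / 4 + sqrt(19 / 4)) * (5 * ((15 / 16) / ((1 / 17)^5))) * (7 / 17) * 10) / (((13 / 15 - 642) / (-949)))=-10323361.92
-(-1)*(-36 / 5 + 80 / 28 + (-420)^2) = 6173848 / 35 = 176395.66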